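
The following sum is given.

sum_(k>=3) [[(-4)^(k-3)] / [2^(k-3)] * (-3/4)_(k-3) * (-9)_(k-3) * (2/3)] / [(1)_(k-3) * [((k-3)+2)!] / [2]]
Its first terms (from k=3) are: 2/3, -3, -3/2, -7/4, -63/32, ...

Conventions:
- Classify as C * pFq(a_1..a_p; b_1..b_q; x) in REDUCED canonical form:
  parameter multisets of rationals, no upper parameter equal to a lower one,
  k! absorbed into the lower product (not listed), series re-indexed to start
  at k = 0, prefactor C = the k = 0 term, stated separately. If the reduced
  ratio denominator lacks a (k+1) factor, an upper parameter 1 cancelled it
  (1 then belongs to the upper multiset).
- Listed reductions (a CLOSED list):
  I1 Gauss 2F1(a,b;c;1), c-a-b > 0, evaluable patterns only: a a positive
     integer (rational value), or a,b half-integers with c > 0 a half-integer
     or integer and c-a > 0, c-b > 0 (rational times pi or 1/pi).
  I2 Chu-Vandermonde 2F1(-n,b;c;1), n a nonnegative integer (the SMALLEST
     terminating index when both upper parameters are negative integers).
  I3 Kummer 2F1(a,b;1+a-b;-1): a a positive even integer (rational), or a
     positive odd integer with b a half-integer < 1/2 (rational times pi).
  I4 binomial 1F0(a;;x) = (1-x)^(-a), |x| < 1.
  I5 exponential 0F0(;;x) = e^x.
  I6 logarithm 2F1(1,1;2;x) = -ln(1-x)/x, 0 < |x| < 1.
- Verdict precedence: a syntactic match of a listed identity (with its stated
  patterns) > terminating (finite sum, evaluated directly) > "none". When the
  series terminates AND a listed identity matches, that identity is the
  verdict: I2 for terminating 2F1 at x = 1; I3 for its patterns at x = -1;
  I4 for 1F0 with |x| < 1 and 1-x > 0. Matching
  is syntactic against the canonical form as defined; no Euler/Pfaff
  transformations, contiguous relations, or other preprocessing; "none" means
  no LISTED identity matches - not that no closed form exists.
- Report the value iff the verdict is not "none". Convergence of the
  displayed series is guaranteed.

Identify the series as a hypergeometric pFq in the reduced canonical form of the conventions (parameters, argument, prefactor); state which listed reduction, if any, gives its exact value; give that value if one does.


Prefactor 2/3, argument -2: 2F1 with upper {-9, -3/4} over lower {3}. Verdict: terminating. (-9)_k vanishes past k = 9, leaving a 10-term sum, computed directly. Sum: -4164817/360448.

Key observation: x = (-2) and the denominator's factorial ratio (prefactor 2/3) is a lower Pochhammer.
Step ratio: r(k) = (-2) * (k-9) (k-3/4) / [(k+3) (k+1)] ; factor over Q: parameters, x = (-2), and C = 2/3.


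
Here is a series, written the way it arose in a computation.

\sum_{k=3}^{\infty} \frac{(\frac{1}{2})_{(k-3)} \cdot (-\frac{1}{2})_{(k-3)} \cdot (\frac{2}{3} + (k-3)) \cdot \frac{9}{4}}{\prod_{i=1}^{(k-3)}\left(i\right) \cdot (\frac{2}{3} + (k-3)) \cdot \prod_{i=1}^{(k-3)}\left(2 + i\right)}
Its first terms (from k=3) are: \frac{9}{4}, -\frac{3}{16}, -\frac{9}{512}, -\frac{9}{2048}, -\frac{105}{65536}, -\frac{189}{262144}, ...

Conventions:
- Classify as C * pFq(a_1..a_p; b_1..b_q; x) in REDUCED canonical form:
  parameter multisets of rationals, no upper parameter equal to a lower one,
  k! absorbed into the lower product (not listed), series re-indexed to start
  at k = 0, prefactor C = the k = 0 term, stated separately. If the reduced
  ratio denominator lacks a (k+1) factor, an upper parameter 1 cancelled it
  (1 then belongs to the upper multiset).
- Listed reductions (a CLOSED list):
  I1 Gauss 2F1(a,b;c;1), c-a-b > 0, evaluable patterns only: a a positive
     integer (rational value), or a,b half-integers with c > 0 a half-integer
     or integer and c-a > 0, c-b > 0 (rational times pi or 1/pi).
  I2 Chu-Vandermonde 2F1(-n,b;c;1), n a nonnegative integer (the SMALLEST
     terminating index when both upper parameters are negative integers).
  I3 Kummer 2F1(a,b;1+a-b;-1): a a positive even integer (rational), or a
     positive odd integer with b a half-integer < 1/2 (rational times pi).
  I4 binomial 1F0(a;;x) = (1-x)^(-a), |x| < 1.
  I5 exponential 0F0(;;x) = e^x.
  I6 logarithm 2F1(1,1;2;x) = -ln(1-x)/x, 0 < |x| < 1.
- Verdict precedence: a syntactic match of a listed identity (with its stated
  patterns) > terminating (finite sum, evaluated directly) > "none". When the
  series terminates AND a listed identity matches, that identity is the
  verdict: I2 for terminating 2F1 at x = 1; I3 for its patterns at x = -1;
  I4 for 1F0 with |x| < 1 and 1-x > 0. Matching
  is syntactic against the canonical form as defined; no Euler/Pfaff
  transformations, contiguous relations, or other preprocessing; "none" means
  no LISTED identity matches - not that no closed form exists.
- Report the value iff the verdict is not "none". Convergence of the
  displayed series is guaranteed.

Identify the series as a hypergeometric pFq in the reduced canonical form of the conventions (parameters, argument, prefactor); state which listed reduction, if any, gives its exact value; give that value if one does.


The series (x = 1) is 2F1: upper {-\frac{1}{2}, \frac{1}{2}}, lower {3}, prefactor \frac{9}{4}. Verdict at x = 1: the half-integer Gauss pattern (I1) matches (x = 1; upper {-\frac{1}{2}, \frac{1}{2}} half-integers, c = 3 in the evaluable pattern). Its exact value is \frac{32}{5} / \pi.

Key step: x = 1 and the factor k + 2/3 cancels (top and bottom), leaving C = 9/4.
Term ratio: r(k) = 1 * (k-\frac{1}{2}) (k+\frac{1}{2}) / [(k+3) (k+1)] - rational in k, leading ratio 1; with t_0 = \frac{9}{4}, classification follows.


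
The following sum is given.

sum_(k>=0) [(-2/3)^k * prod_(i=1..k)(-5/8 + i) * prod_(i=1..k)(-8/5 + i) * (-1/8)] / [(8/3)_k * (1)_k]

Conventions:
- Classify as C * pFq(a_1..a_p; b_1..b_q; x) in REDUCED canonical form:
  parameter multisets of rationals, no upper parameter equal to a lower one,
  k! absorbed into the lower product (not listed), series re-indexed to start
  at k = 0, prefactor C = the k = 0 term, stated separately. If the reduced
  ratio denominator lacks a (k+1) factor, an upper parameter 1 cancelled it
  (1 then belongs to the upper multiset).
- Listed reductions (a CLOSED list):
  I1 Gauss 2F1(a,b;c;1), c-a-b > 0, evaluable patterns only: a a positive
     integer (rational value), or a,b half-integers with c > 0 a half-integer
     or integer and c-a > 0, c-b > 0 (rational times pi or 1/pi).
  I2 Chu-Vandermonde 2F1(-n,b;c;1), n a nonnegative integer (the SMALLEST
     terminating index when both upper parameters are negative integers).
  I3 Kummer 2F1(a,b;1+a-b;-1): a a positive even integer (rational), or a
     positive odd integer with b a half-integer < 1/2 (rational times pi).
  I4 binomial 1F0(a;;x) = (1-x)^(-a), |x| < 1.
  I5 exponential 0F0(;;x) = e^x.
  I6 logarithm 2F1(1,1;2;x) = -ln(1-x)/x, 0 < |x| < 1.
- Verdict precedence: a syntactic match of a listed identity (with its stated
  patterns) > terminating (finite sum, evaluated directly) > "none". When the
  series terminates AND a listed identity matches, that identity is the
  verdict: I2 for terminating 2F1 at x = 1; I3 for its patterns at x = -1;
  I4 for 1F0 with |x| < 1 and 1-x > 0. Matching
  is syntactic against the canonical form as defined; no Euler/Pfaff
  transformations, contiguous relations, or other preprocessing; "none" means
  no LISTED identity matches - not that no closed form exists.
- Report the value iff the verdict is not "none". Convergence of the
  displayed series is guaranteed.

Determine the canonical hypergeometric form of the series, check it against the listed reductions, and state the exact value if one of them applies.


At argument -2/3: a 2F1 with upper {-3/5, 3/8}, lower {8/3}, scaled by C = -1/8. Verdict: none here - no I1-I6 shape fits x = -2/3 with lower {8/3}.

Structural cue: t_0 being -1/8, the running product (C = -1/8, x = -2/3) telescopes to a rising factorial.
Term ratio: r(k) = (-2/3) * (k-3/5) (k+3/8) / [(k+8/3) (k+1)] - rational in k, leading ratio (-2/3); with t_0 = -1/8, classification follows.


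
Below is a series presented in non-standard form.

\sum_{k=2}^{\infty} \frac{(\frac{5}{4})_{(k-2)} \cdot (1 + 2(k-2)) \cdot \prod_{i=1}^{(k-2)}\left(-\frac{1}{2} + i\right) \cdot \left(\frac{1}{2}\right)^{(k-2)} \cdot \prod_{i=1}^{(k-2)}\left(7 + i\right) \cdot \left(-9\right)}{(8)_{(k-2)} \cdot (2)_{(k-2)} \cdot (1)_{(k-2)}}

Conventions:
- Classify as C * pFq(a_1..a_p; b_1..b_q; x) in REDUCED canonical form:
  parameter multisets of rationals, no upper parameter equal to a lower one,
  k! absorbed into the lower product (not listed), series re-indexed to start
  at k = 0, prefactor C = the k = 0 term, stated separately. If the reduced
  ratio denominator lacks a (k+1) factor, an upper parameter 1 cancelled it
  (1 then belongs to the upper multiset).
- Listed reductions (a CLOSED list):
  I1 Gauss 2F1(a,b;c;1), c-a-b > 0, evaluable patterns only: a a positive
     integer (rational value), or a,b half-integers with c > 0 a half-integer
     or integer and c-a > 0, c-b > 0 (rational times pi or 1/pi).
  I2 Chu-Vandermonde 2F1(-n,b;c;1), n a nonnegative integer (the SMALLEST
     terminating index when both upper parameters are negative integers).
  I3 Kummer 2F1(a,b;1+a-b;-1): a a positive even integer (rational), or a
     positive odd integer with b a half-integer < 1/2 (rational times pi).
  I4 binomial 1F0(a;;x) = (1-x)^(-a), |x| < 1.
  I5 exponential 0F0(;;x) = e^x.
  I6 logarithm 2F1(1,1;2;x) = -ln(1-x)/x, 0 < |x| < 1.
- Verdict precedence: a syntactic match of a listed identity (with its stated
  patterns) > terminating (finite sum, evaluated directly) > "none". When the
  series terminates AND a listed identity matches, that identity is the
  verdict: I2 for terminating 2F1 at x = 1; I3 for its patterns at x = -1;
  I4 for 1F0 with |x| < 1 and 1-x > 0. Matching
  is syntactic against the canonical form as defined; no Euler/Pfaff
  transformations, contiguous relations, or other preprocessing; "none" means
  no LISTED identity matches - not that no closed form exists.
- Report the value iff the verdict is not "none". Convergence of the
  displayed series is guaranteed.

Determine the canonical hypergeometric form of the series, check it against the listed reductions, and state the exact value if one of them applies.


Reduced: x = \frac{1}{2}, 2F1, upper = {\frac{5}{4}, \frac{3}{2}}, lower = {2}, C = -9. Verdict: none here - no I1-I6 shape fits x = \frac{1}{2} with lower {2}.

The tell: t_0 being -9, (1)_k (C = -9, x = 1/2) is k! itself.
Adjacent-term ratio: r(k) = \frac{1}{2} * (k+\frac{5}{4}) (k+\frac{3}{2}) / [(k+2) (k+1)] - poly over poly, x = \frac{1}{2} from leading terms; C = -9 at k = 0.


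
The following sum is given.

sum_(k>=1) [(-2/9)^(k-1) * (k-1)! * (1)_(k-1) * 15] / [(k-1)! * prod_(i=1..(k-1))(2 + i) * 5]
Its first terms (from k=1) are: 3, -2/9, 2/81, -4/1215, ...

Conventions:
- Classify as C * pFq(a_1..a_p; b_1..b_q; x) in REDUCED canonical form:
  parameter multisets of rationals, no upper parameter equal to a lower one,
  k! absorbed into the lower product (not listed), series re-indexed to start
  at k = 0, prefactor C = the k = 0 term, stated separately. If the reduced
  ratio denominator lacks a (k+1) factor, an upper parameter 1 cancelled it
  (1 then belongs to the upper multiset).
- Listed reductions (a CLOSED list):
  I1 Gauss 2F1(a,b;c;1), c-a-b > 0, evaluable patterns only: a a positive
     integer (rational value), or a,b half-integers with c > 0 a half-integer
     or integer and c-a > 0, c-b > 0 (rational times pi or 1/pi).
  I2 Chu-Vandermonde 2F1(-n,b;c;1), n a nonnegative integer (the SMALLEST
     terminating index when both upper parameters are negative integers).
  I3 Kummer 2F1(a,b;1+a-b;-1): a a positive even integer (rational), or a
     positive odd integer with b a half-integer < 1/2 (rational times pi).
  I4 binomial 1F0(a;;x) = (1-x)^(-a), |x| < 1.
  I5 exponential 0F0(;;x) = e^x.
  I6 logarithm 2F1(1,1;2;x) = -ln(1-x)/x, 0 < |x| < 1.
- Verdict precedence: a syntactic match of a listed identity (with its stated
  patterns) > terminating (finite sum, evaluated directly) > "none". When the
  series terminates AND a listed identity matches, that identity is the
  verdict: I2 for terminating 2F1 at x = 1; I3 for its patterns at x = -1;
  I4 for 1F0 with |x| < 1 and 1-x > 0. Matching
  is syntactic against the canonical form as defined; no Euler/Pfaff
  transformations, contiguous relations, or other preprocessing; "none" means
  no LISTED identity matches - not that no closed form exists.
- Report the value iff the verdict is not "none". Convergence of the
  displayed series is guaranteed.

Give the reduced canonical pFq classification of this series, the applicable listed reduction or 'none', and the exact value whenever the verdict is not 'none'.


Structural cue: from the first term 3: the constant factors (prefactor 3) combine into one prefactor.
Consecutive-term ratio: r(k) = (-2/9) * (k+1) (k+1) / [(k+3) (k+1)] - rational in k. x = (-2/9); t_0 = 3; negate the roots.

The series (x = -2/9) is 2F1: upper {1, 1}, lower {3}, prefactor 3. Verdict: none - this 2F1 at x = -2/9 matches no listed pattern, and upper {1, 1} holds no stopper.


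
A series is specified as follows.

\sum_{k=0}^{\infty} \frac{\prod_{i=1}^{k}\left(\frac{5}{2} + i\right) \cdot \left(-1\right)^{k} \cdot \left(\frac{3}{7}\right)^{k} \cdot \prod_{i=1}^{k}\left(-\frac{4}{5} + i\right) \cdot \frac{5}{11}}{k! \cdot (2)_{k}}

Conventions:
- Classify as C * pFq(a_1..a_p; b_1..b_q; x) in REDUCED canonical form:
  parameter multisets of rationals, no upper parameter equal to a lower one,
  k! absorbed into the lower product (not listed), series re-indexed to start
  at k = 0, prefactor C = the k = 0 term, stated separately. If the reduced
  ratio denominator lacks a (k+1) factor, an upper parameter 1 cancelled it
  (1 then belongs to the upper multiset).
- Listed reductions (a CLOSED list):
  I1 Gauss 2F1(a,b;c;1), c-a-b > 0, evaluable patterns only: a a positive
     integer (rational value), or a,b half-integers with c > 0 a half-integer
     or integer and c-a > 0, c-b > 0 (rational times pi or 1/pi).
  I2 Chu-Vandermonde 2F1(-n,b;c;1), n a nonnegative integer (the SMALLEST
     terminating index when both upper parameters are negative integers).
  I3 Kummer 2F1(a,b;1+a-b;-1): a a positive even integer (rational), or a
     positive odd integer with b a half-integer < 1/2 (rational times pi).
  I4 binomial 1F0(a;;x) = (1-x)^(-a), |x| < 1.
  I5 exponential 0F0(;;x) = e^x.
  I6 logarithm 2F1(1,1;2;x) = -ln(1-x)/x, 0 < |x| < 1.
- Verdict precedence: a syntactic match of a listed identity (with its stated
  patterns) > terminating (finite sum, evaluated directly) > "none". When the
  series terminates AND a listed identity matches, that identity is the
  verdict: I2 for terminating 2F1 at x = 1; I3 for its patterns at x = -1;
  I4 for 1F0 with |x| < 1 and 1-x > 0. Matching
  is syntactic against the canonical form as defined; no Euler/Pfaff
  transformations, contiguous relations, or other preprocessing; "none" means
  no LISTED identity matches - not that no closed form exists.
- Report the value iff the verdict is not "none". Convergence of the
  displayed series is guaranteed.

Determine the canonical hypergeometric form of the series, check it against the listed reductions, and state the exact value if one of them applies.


With C = \frac{5}{11}: the canonical form is 2F1(\frac{1}{5}, \frac{7}{2}; 2; -\frac{3}{7}). Verdict: none (x = -\frac{3}{7}): each listed identity misses the multisets {\frac{1}{5}, \frac{7}{2}} ; {2}.

Structural cue: x = -\frac{3}{7} and the (-1)^k factor (C = 5/11) folds into the argument's sign.
Adjacent-term ratio: r(k) = -\frac{3}{7} * (k+\frac{1}{5}) (k+\frac{7}{2}) / [(k+2) (k+1)] ; factor over Q: parameters, x = -\frac{3}{7}, and C = \frac{5}{11}.


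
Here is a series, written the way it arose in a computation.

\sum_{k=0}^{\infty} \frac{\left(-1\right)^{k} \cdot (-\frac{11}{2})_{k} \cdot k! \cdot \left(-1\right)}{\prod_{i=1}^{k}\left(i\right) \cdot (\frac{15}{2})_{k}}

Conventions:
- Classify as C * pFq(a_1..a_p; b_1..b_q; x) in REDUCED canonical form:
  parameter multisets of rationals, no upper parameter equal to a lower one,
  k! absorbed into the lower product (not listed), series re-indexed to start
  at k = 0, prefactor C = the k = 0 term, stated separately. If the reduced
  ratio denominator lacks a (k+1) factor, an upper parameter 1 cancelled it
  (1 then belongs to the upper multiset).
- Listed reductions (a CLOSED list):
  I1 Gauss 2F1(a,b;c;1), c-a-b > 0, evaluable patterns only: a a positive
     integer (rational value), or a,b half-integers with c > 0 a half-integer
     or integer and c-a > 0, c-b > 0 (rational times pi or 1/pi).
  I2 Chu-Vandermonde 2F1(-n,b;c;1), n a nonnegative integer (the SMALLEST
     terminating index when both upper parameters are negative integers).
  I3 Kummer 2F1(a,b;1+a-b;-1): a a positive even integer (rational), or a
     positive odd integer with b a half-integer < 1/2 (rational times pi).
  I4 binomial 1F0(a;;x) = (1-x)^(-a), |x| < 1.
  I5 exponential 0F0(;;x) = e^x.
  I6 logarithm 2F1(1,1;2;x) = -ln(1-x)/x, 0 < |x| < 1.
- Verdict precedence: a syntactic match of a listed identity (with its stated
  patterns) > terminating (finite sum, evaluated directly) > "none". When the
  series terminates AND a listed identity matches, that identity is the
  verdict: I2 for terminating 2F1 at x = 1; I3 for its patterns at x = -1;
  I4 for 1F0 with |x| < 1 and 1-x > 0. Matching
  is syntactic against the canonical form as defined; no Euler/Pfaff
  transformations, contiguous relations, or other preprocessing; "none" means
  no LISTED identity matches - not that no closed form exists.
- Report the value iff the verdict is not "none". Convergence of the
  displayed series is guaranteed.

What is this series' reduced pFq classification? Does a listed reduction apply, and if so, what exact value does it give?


With C = -1: the canonical form is 2F1(-\frac{11}{2}, 1; \frac{15}{2}; -1). Verdict: Kummer (I3) applies (x = -1; c = \frac{15}{2} equals 1+a-b for upper {-\frac{11}{2}, 1}: listed pattern). Exact value: \left(-\frac{3003}{4096}\right) \cdot \pi.

First insight: t_0 = -1 here, and the product of the first k integers (C = -1, x = -1) is k!.
Adjacent-term ratio: r(k) = -1 * (k-\frac{11}{2}) (k+1) / [(k+\frac{15}{2}) (k+1)] - rational in k. x = -1; t_0 = -1; negate the roots.


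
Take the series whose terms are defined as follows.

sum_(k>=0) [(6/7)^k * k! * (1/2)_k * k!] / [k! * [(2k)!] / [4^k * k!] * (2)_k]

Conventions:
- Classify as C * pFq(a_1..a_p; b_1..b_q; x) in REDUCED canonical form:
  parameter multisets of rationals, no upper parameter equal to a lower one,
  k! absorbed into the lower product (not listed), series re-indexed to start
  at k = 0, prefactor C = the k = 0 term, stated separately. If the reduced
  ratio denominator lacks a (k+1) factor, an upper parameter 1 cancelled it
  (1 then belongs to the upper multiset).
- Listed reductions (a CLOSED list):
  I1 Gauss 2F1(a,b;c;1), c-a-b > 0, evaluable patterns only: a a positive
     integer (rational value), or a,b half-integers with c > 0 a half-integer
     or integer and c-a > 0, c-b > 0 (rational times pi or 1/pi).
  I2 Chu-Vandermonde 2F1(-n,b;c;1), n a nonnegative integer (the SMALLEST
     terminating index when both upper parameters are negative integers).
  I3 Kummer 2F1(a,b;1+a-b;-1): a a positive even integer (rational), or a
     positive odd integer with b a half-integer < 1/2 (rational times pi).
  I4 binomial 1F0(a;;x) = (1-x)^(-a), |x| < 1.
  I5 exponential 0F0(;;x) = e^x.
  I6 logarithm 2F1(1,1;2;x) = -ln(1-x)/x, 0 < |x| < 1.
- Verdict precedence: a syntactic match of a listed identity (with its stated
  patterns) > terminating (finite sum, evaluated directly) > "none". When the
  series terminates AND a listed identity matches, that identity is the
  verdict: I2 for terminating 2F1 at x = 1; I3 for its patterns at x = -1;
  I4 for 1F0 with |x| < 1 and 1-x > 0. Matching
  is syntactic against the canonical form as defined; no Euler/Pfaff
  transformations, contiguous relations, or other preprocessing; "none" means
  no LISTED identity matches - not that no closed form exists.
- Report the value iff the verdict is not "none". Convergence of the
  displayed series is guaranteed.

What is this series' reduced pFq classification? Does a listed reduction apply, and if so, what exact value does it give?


Reduced: x = 6/7, 2F1, upper = {1, 1}, lower = {2}, C = 1. Verdict: this is the logarithmic series (I6) (the logarithm: parameters (1,1;2), x = 6/7). Exact value: (-7/6) * ln(1/7).

Key step: t_0 being 1, the factorial ratio (C = 1) (k+a-1)!/(a-1)! is a rising factorial (a)_k.
Adjacent-term ratio: r(k) = (6/7) * (k+1) (k+1) / [(k+2) (k+1)] ; factor over Q: parameters, x = (6/7), and C = 1.


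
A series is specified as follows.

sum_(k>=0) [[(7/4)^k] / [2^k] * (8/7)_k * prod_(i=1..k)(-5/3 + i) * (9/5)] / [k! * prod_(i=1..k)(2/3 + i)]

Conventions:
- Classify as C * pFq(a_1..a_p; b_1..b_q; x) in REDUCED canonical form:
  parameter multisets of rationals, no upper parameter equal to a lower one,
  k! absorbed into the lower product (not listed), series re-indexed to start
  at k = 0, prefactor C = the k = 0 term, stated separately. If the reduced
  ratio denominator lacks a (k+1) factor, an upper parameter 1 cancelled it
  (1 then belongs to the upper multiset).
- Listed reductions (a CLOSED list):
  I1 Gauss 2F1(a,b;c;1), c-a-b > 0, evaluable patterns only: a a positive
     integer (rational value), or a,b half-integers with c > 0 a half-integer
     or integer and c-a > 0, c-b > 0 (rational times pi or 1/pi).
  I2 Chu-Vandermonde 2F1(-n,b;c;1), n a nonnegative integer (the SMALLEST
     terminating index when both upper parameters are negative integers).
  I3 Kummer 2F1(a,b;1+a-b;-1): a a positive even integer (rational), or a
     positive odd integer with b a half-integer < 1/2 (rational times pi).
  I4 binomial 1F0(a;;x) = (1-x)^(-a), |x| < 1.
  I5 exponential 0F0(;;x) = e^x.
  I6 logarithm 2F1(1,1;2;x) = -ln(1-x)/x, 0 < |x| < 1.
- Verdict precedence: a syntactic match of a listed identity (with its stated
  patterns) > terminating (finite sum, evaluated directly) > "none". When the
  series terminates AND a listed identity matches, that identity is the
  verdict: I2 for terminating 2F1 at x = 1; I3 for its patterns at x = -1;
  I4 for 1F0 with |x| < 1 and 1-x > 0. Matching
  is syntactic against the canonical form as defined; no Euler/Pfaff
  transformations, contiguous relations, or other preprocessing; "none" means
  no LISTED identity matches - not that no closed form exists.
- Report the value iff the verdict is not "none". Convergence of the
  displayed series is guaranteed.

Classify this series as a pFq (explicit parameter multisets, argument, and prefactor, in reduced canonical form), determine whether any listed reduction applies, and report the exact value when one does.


Reduced: x = 7/8, 2F1, upper = {-2/3, 8/7}, lower = {5/3}, C = 9/5. Verdict: none (x = 7/8): each listed identity misses the multisets {-2/3, 8/7} ; {5/3}.

Key step: from the first term 9/5: the running product (C = 9/5, x = 7/8) telescopes to a rising factorial.
Ratio: r(k) = (7/8) * (k-2/3) (k+8/7) / [(k+5/3) (k+1)] - rational in k. x = (7/8); t_0 = 9/5; negate the roots.


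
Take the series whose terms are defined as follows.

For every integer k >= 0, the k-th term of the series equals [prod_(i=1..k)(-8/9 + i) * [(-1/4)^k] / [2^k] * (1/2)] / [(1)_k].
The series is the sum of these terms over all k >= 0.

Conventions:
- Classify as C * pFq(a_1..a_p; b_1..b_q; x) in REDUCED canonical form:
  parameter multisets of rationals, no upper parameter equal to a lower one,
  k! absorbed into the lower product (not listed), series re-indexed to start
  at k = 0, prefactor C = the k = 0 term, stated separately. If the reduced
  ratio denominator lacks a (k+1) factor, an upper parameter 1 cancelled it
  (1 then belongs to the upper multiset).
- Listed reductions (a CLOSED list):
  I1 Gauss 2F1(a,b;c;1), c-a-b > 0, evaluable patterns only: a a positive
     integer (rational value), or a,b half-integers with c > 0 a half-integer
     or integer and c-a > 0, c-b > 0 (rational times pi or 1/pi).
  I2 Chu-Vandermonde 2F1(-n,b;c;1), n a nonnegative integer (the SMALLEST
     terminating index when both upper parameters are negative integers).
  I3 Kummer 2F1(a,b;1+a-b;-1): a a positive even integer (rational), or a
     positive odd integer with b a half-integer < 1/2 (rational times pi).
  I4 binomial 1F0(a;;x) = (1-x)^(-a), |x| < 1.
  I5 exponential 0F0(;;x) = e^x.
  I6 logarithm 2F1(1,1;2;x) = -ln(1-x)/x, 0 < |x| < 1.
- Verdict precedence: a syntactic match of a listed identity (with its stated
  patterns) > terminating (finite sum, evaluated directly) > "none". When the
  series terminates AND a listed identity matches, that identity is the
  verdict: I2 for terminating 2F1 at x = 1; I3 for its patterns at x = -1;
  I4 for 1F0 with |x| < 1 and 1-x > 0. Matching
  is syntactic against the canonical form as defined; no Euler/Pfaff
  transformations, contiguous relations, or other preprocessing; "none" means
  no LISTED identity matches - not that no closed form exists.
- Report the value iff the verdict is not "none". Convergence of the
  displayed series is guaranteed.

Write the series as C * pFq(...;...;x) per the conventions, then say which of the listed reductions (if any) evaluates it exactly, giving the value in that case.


With C = 1/2: the canonical form is 1F0(1/9; -; -1/8). Verdict: the I4 binomial reduction fires (the 1F0 binomial series: exponent -1/9, x = -1/8). Hence: (1/2) * (9/8)^(-1/9).

First insight: from the first term 1/2: the two k-th powers (prefactor 1/2) combine into one argument.
Adjacent-term ratio: r(k) = (-1/8) * (k+1/9) / [(k+1)] - poly over poly, x = (-1/8) from leading terms; C = 1/2 at k = 0.


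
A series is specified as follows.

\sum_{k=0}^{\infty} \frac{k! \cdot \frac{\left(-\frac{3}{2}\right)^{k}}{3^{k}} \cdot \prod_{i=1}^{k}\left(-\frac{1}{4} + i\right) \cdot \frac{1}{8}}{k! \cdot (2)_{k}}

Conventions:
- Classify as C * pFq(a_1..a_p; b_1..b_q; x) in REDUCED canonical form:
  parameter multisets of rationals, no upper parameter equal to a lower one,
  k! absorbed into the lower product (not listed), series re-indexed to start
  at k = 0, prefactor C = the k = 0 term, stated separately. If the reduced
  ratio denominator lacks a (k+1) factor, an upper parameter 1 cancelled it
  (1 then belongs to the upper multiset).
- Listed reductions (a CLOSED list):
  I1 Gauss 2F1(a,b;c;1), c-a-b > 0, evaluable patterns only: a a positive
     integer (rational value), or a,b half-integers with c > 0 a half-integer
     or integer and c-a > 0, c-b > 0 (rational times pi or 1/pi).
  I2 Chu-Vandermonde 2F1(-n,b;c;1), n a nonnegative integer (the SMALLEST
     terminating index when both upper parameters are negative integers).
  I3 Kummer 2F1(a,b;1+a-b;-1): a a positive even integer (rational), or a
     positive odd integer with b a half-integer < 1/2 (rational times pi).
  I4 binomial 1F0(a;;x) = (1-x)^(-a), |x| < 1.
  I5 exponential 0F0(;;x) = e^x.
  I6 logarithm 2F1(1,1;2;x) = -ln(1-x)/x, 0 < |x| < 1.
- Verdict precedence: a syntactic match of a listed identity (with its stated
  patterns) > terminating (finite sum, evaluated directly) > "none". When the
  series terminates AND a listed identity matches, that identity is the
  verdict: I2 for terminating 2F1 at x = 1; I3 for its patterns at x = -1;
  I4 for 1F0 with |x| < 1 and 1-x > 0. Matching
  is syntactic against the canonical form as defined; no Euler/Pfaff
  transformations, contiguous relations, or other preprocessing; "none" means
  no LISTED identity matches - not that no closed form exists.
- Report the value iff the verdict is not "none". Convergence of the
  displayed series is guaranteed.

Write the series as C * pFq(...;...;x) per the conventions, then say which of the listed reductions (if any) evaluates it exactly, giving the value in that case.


Reduced: x = -\frac{1}{2}, 2F1, upper = {\frac{3}{4}, 1}, lower = {2}, C = \frac{1}{8}. Verdict: none here - no I1-I6 shape fits x = -\frac{1}{2} with lower {2}.

First insight: t_0 being \frac{1}{8}, the running product (C = 1/8, x = -1/2) telescopes to a rising factorial.
Adjacent-term ratio: r(k) = -\frac{1}{2} * (k+\frac{3}{4}) (k+1) / [(k+2) (k+1)] - rational in k. x = -\frac{1}{2}; t_0 = \frac{1}{8}; negate the roots.


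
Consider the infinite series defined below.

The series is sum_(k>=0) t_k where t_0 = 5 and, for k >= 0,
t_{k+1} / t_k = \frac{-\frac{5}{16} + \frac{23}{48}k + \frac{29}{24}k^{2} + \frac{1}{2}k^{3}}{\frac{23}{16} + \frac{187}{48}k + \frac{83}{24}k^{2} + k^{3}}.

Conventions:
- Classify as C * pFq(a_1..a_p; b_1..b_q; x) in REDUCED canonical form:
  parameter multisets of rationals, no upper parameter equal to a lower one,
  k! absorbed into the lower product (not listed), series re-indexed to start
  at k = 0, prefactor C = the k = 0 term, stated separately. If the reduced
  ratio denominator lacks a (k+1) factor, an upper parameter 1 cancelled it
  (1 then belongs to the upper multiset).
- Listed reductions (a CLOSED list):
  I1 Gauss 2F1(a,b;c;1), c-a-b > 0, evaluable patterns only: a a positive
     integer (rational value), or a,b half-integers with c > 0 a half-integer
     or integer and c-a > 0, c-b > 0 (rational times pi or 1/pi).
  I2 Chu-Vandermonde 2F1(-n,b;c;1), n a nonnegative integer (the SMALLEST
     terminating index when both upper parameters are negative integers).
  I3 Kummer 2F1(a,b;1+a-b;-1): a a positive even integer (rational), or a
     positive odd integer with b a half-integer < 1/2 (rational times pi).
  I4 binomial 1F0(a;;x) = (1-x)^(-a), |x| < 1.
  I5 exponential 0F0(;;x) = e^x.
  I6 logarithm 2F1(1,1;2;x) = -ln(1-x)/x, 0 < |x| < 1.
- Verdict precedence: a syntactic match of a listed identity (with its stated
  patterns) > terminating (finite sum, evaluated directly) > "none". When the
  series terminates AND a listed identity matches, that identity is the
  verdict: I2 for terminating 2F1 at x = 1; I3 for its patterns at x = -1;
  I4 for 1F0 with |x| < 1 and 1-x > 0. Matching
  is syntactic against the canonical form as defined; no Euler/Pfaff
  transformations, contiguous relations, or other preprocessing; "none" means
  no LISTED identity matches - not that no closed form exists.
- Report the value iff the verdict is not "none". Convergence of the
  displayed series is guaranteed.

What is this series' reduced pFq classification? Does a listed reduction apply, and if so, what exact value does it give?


x = \frac{1}{2} here; the reduced form reads 2F1, upper {-\frac{1}{3}, \frac{5}{4}}, lower {\frac{23}{24}}, C = 5. Verdict: no listed reduction: x = \frac{1}{2} and upper {-\frac{1}{3}, \frac{5}{4}} fail every I1-I6 pattern.

Key observation: from the first term 5: the ratio is unreduced: k + 3/2 divides both sides (prefactor 5).
Term ratio: r(k) = \frac{1}{2} * (k-\frac{1}{3}) (k+\frac{5}{4}) / [(k+\frac{23}{24}) (k+1)] - poly over poly, x = \frac{1}{2} from leading terms; C = 5 at k = 0.


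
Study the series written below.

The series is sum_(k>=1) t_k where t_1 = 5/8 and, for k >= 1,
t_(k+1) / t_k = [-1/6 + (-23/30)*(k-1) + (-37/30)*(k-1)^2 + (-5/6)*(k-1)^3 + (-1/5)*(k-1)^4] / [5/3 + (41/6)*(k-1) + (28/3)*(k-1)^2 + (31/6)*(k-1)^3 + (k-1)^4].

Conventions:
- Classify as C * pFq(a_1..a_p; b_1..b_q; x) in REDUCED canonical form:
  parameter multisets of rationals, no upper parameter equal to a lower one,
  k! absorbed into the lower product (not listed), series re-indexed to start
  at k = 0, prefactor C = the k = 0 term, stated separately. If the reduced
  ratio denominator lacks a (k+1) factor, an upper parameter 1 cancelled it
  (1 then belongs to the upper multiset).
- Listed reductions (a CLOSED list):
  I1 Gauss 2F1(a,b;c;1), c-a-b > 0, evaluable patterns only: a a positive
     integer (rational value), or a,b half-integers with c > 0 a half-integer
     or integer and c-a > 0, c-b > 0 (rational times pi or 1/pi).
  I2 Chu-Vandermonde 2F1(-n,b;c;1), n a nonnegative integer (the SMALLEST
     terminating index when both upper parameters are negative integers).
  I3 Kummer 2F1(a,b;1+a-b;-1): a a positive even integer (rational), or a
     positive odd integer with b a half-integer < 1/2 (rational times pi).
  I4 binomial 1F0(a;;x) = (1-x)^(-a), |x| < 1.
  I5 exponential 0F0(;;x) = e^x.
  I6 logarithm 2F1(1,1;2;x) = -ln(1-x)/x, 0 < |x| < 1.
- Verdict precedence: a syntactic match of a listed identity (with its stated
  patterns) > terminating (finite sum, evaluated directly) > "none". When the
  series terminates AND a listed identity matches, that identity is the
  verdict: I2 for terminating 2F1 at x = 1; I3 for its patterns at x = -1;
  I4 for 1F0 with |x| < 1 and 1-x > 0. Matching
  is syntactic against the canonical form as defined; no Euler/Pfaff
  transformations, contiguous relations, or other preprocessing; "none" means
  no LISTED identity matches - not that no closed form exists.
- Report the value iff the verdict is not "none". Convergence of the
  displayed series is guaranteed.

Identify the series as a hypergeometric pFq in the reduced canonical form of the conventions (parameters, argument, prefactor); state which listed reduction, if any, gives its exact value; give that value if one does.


First insight: t_0 = 5/8 here, and factor the ratio over Q (C = 5/8): negated roots = parameters.
Term ratio: r(k) = (-1/5) * (k+1) (k+1) / [(k+2) (k+1)] - rational in k, leading ratio (-1/5); with t_0 = 5/8, classification follows.

This is 5/8 * 2F1(1, 1; 2; -1/5) in reduced canonical form. Verdict (x = -1/5): the I6 logarithm reduction applies (the logarithm: parameters (1,1;2), x = -1/5). Value: (25/8) * ln(6/5).


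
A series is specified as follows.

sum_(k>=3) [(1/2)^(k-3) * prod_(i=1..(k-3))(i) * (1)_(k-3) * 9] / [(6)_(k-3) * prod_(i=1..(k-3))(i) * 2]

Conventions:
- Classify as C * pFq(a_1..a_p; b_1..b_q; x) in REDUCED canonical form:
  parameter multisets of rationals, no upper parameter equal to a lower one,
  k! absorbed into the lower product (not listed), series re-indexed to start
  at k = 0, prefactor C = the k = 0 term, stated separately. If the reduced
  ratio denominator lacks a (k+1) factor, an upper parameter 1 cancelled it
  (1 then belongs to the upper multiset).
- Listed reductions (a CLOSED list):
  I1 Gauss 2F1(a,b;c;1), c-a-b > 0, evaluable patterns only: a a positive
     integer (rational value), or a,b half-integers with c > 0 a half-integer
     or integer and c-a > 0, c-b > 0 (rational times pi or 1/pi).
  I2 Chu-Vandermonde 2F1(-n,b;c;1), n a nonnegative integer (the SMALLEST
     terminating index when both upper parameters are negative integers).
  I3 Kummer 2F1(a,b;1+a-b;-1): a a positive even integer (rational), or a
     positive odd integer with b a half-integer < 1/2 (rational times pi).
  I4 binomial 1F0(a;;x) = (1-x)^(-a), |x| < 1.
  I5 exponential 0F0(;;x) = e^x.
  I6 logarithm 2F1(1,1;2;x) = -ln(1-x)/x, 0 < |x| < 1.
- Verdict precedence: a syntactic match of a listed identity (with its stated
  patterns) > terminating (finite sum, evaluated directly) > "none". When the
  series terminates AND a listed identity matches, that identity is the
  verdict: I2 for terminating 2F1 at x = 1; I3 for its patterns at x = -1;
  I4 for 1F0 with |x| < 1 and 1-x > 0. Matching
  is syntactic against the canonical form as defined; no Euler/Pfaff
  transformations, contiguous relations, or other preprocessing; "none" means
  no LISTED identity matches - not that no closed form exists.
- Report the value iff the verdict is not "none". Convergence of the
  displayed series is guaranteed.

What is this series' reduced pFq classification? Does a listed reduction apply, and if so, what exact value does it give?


This is 9/2 * 2F1(1, 1; 6; 1/2) in reduced canonical form. Verdict: none. A 2F1 with upper {1, 1} fits none of I1-I6 at x = 1/2; the sum runs forever.

Structural cue: with t_0 = 9/2, the constant factors (prefactor 9/2) combine into one prefactor.
Consecutive-term ratio: r(k) = (1/2) * (k+1) (k+1) / [(k+6) (k+1)] - rational in k. x = (1/2); t_0 = 9/2; negate the roots.


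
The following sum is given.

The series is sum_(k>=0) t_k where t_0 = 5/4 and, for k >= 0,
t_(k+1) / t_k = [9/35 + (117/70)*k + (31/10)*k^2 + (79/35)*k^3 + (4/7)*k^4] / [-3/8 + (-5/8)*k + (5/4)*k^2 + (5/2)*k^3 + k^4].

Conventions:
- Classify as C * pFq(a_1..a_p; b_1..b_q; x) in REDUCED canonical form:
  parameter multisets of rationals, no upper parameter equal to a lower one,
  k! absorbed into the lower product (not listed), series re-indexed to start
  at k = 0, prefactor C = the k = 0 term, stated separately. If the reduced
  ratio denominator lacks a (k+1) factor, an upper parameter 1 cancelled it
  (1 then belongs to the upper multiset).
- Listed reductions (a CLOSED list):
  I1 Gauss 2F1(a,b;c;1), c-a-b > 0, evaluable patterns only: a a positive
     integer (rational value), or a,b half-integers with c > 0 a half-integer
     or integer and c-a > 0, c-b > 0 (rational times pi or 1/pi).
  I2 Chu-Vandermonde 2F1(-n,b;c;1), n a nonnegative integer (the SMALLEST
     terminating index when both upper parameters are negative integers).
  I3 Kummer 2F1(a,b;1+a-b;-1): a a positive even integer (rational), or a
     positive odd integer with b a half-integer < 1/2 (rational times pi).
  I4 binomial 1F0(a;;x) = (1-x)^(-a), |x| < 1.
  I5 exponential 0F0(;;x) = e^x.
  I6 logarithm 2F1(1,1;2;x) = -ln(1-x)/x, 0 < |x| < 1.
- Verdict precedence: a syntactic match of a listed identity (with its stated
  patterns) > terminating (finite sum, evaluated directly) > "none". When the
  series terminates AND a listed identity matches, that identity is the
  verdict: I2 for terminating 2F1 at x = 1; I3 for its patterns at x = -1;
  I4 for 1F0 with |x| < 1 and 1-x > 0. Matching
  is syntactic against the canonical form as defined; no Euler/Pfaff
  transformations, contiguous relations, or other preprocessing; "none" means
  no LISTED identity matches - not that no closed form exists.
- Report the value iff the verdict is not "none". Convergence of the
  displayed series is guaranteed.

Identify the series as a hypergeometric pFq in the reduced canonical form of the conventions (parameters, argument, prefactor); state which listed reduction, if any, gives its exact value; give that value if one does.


Structural cue: x = (4/7) and factor the ratio over Q (prefactor 5/4): negated roots = parameters.
Step ratio: r(k) = (4/7) * (k+1/4) (k+1) (k+6/5) / [(k-1/2) (k+1/2) (k+1)] ; factor over Q: parameters, x = (4/7), and C = 5/4.

x = 4/7 here; the reduced form reads 3F2, upper {1/4, 1, 6/5}, lower {-1/2, 1/2}, C = 5/4. Verdict: none. A 3F2 with upper {1/4, 1, 6/5} fits none of I1-I6 at x = 4/7; the sum runs forever.


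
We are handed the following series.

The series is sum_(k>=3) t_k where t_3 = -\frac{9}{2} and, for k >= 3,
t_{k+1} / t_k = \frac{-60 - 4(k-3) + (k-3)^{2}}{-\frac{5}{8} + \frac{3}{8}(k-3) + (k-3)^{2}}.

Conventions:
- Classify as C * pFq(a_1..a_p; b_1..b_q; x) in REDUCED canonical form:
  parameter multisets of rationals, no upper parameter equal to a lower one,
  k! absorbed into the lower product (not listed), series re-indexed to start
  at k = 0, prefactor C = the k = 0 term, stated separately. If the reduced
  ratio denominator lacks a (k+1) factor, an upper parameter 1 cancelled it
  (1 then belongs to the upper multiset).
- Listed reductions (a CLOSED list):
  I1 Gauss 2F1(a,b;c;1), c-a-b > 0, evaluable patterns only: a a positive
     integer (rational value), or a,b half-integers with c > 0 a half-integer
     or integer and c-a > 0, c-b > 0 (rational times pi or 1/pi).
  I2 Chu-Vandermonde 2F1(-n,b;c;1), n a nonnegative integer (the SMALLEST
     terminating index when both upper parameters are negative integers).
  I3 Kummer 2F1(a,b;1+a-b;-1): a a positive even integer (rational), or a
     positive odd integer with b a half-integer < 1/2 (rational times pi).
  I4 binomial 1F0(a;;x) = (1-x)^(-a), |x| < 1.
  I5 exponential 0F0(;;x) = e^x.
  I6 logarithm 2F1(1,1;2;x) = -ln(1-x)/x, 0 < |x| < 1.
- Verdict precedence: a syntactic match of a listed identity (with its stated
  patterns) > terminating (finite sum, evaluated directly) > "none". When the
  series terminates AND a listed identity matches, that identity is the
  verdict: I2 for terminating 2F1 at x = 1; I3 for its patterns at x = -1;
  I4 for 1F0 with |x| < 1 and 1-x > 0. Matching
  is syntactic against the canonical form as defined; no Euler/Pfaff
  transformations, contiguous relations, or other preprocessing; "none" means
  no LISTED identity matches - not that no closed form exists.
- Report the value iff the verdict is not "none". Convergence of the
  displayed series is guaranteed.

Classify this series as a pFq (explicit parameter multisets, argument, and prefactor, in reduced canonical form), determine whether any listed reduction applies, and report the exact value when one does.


x = 1 here; the reduced form reads 2F1, upper {-10, 6}, lower {-\frac{5}{8}}, C = -\frac{9}{2}. Verdict at x = 1: Chu-Vandermonde (I2) matches (terminating 2F1 at x = 1 with n = 10, b = 6, c = -\frac{5}{8}). Sum: -\frac{2217891}{5779286}.

Key step: t_0 being -\frac{9}{2}, the expanded ratio factors over Q; prefactor -9/2, roots give parameters.
Consecutive-term ratio: r(k) = 1 * (k-10) (k+6) / [(k-\frac{5}{8}) (k+1)] ; factor over Q: parameters, x = 1, and C = -\frac{9}{2}.
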